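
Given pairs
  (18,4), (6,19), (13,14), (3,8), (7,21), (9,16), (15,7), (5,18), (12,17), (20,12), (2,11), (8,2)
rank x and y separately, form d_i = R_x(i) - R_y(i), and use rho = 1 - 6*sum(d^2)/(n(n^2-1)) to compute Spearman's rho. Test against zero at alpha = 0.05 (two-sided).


Step 1: Rank x and y separately (midranks; no ties here).
rank(x): 18->11, 6->4, 13->9, 3->2, 7->5, 9->7, 15->10, 5->3, 12->8, 20->12, 2->1, 8->6
rank(y): 4->2, 19->11, 14->7, 8->4, 21->12, 16->8, 7->3, 18->10, 17->9, 12->6, 11->5, 2->1
Step 2: d_i = R_x(i) - R_y(i); compute d_i^2.
  (11-2)^2=81, (4-11)^2=49, (9-7)^2=4, (2-4)^2=4, (5-12)^2=49, (7-8)^2=1, (10-3)^2=49, (3-10)^2=49, (8-9)^2=1, (12-6)^2=36, (1-5)^2=16, (6-1)^2=25
sum(d^2) = 364.
Step 3: rho = 1 - 6*364 / (12*(12^2 - 1)) = 1 - 2184/1716 = -0.272727.
Step 4: Under H0, t = rho * sqrt((n-2)/(1-rho^2)) = -0.8964 ~ t(10).
Step 5: Two-sided p-value from the t-distribution with 10 df = 0.391097.
Step 6: alpha = 0.05. fail to reject H0.

rho = -0.2727, p = 0.391097, fail to reject H0 at alpha = 0.05.


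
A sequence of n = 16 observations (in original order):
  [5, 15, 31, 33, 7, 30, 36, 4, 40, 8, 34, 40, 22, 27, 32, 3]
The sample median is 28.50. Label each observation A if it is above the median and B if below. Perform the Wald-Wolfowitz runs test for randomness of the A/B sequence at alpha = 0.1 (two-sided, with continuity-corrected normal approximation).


Step 1: Compute median = 28.50; label A = above, B = below.
Labels in order: BBAABAABABAABBAB  (n_A = 8, n_B = 8)
Step 2: Count runs R = 11.
Step 3: Under H0 (random ordering), E[R] = 2*n_A*n_B/(n_A+n_B) + 1 = 2*8*8/16 + 1 = 9.0000.
        Var[R] = 2*n_A*n_B*(2*n_A*n_B - n_A - n_B) / ((n_A+n_B)^2 * (n_A+n_B-1)) = 14336/3840 = 3.7333.
        SD[R] = 1.9322.
Step 4: Continuity-corrected z = (R - 0.5 - E[R]) / SD[R] = (11 - 0.5 - 9.0000) / 1.9322 = 0.7763.
Step 5: Two-sided p-value via normal approximation = 2*(1 - Phi(|z|)) = 0.437558.
Step 6: alpha = 0.1. fail to reject H0.

R = 11, z = 0.7763, p = 0.437558, fail to reject H0.


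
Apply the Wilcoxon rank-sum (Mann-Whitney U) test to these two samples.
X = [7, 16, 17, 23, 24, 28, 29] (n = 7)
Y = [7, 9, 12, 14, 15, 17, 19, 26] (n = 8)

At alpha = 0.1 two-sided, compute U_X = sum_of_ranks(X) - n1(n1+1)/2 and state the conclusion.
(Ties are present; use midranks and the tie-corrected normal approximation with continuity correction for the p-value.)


Step 1: Combine and sort all 15 observations; assign midranks.
sorted (value, group): (7,X), (7,Y), (9,Y), (12,Y), (14,Y), (15,Y), (16,X), (17,X), (17,Y), (19,Y), (23,X), (24,X), (26,Y), (28,X), (29,X)
ranks: 7->1.5, 7->1.5, 9->3, 12->4, 14->5, 15->6, 16->7, 17->8.5, 17->8.5, 19->10, 23->11, 24->12, 26->13, 28->14, 29->15
Step 2: Rank sum for X: R1 = 1.5 + 7 + 8.5 + 11 + 12 + 14 + 15 = 69.
Step 3: U_X = R1 - n1(n1+1)/2 = 69 - 7*8/2 = 69 - 28 = 41.
       U_Y = n1*n2 - U_X = 56 - 41 = 15.
Step 4: Ties are present, so use the tie-corrected normal approximation (with continuity correction) for the p-value.
Step 5: p-value = 0.147286; compare to alpha = 0.1. fail to reject H0.

U_X = 41, p = 0.147286, fail to reject H0 at alpha = 0.1.


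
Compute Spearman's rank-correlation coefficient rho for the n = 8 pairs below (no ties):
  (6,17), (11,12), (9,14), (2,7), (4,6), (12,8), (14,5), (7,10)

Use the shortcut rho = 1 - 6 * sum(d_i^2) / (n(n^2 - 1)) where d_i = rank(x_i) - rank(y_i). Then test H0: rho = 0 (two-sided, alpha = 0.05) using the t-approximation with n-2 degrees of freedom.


Step 1: Rank x and y separately (midranks; no ties here).
rank(x): 6->3, 11->6, 9->5, 2->1, 4->2, 12->7, 14->8, 7->4
rank(y): 17->8, 12->6, 14->7, 7->3, 6->2, 8->4, 5->1, 10->5
Step 2: d_i = R_x(i) - R_y(i); compute d_i^2.
  (3-8)^2=25, (6-6)^2=0, (5-7)^2=4, (1-3)^2=4, (2-2)^2=0, (7-4)^2=9, (8-1)^2=49, (4-5)^2=1
sum(d^2) = 92.
Step 3: rho = 1 - 6*92 / (8*(8^2 - 1)) = 1 - 552/504 = -0.095238.
Step 4: Under H0, t = rho * sqrt((n-2)/(1-rho^2)) = -0.2343 ~ t(6).
Step 5: Two-sided p-value from the t-distribution with 6 df = 0.822505.
Step 6: alpha = 0.05. fail to reject H0.

rho = -0.0952, p = 0.822505, fail to reject H0 at alpha = 0.05.


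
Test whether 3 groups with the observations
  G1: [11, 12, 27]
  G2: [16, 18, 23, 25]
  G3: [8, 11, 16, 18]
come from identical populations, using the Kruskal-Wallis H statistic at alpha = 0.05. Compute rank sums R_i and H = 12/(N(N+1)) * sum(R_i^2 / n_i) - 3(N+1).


Step 1: Combine all N = 11 observations and assign midranks.
sorted (value, group, rank): (8,G3,1), (11,G1,2.5), (11,G3,2.5), (12,G1,4), (16,G2,5.5), (16,G3,5.5), (18,G2,7.5), (18,G3,7.5), (23,G2,9), (25,G2,10), (27,G1,11)
Step 2: Sum ranks within each group.
R_1 = 17.5 (n_1 = 3)
R_2 = 32 (n_2 = 4)
R_3 = 16.5 (n_3 = 4)
Step 3: H = 12/(N(N+1)) * sum(R_i^2/n_i) - 3(N+1)
     = 12/(11*12) * (17.5^2/3 + 32^2/4 + 16.5^2/4) - 3*12
     = 0.090909 * 426.146 - 36
     = 2.740530.
Step 4: Ties present; correction factor C = 1 - 18/(11^3 - 11) = 0.986364. Corrected H = 2.740530 / 0.986364 = 2.778418.
Step 5: Under H0, H ~ chi^2(2); p-value = 0.249272.
Step 6: alpha = 0.05. fail to reject H0.

H = 2.7784, df = 2, p = 0.249272, fail to reject H0.


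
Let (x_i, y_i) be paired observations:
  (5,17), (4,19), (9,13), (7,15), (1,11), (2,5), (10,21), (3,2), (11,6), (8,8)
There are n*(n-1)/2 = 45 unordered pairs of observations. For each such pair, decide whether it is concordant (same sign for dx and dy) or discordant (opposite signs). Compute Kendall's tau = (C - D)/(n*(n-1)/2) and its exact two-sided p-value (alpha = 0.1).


Step 1: Enumerate the 45 unordered pairs (i,j) with i<j and classify each by sign(x_j-x_i) * sign(y_j-y_i).
  (1,2):dx=-1,dy=+2->D; (1,3):dx=+4,dy=-4->D; (1,4):dx=+2,dy=-2->D; (1,5):dx=-4,dy=-6->C
  (1,6):dx=-3,dy=-12->C; (1,7):dx=+5,dy=+4->C; (1,8):dx=-2,dy=-15->C; (1,9):dx=+6,dy=-11->D
  (1,10):dx=+3,dy=-9->D; (2,3):dx=+5,dy=-6->D; (2,4):dx=+3,dy=-4->D; (2,5):dx=-3,dy=-8->C
  (2,6):dx=-2,dy=-14->C; (2,7):dx=+6,dy=+2->C; (2,8):dx=-1,dy=-17->C; (2,9):dx=+7,dy=-13->D
  (2,10):dx=+4,dy=-11->D; (3,4):dx=-2,dy=+2->D; (3,5):dx=-8,dy=-2->C; (3,6):dx=-7,dy=-8->C
  (3,7):dx=+1,dy=+8->C; (3,8):dx=-6,dy=-11->C; (3,9):dx=+2,dy=-7->D; (3,10):dx=-1,dy=-5->C
  (4,5):dx=-6,dy=-4->C; (4,6):dx=-5,dy=-10->C; (4,7):dx=+3,dy=+6->C; (4,8):dx=-4,dy=-13->C
  (4,9):dx=+4,dy=-9->D; (4,10):dx=+1,dy=-7->D; (5,6):dx=+1,dy=-6->D; (5,7):dx=+9,dy=+10->C
  (5,8):dx=+2,dy=-9->D; (5,9):dx=+10,dy=-5->D; (5,10):dx=+7,dy=-3->D; (6,7):dx=+8,dy=+16->C
  (6,8):dx=+1,dy=-3->D; (6,9):dx=+9,dy=+1->C; (6,10):dx=+6,dy=+3->C; (7,8):dx=-7,dy=-19->C
  (7,9):dx=+1,dy=-15->D; (7,10):dx=-2,dy=-13->C; (8,9):dx=+8,dy=+4->C; (8,10):dx=+5,dy=+6->C
  (9,10):dx=-3,dy=+2->D
Step 2: C = 25, D = 20, total pairs = 45.
Step 3: tau = (C - D)/(n(n-1)/2) = (25 - 20)/45 = 0.111111.
Step 4: Exact two-sided p-value (enumerate n! = 3628800 permutations of y under H0): p = 0.727490.
Step 5: alpha = 0.1. fail to reject H0.

tau_b = 0.1111 (C=25, D=20), p = 0.727490, fail to reject H0.


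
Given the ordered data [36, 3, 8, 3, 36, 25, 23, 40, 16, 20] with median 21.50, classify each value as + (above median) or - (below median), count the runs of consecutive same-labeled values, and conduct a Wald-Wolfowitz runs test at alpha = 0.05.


Step 1: Compute median = 21.50; label A = above, B = below.
Labels in order: ABBBAAAABB  (n_A = 5, n_B = 5)
Step 2: Count runs R = 4.
Step 3: Under H0 (random ordering), E[R] = 2*n_A*n_B/(n_A+n_B) + 1 = 2*5*5/10 + 1 = 6.0000.
        Var[R] = 2*n_A*n_B*(2*n_A*n_B - n_A - n_B) / ((n_A+n_B)^2 * (n_A+n_B-1)) = 2000/900 = 2.2222.
        SD[R] = 1.4907.
Step 4: Continuity-corrected z = (R + 0.5 - E[R]) / SD[R] = (4 + 0.5 - 6.0000) / 1.4907 = -1.0062.
Step 5: Two-sided p-value via normal approximation = 2*(1 - Phi(|z|)) = 0.314305.
Step 6: alpha = 0.05. fail to reject H0.

R = 4, z = -1.0062, p = 0.314305, fail to reject H0.


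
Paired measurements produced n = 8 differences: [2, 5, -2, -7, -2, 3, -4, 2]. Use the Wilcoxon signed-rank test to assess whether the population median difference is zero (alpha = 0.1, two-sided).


Step 1: Drop any zero differences (none here) and take |d_i|.
|d| = [2, 5, 2, 7, 2, 3, 4, 2]
Step 2: Midrank |d_i| (ties get averaged ranks).
ranks: |2|->2.5, |5|->7, |2|->2.5, |7|->8, |2|->2.5, |3|->5, |4|->6, |2|->2.5
Step 3: Attach original signs; sum ranks with positive sign and with negative sign.
W+ = 2.5 + 7 + 5 + 2.5 = 17
W- = 2.5 + 8 + 2.5 + 6 = 19
(Check: W+ + W- = 36 should equal n(n+1)/2 = 36.)
Step 4: Test statistic W = min(W+, W-) = 17.
Step 5: Ties in |d|, so use the tie-corrected normal approximation.
        E[W] = n(n+1)/4 = 8*9/4 = 18.
        Tie groups: |d|=2 (t=4); sum(t^3 - t) = 60.
        Var[W] = n(n+1)(2n+1)/24 - sum(t^3-t)/48 = 1224/24 - 60/48 = 49.75.
        z = (W - E[W]) / sqrt(Var[W]) = (17 - 18) / 7.0534 = -0.1418.
        Two-sided p = 2*Phi(z) = 0.887257.
Step 6: alpha = 0.1. fail to reject H0.

W+ = 17, W- = 19, W = min = 17, p = 0.887257, fail to reject H0.


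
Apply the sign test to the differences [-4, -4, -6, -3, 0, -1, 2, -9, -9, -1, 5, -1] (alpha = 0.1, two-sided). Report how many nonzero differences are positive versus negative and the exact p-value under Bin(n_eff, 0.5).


Step 1: Discard zero differences. Original n = 12; n_eff = number of nonzero differences = 11.
Nonzero differences (with sign): -4, -4, -6, -3, -1, +2, -9, -9, -1, +5, -1
Step 2: Count signs: positive = 2, negative = 9.
Step 3: Under H0: P(positive) = 0.5, so the number of positives S ~ Bin(11, 0.5).
Step 4: Two-sided exact p-value = sum of Bin(11,0.5) probabilities at or below the observed probability = 0.065430.
Step 5: alpha = 0.1. reject H0.

n_eff = 11, pos = 2, neg = 9, p = 0.065430, reject H0.


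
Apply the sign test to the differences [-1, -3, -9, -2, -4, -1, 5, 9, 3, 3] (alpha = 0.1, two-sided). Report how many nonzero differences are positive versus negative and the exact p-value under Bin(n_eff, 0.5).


Step 1: Discard zero differences. Original n = 10; n_eff = number of nonzero differences = 10.
Nonzero differences (with sign): -1, -3, -9, -2, -4, -1, +5, +9, +3, +3
Step 2: Count signs: positive = 4, negative = 6.
Step 3: Under H0: P(positive) = 0.5, so the number of positives S ~ Bin(10, 0.5).
Step 4: Two-sided exact p-value = sum of Bin(10,0.5) probabilities at or below the observed probability = 0.753906.
Step 5: alpha = 0.1. fail to reject H0.

n_eff = 10, pos = 4, neg = 6, p = 0.753906, fail to reject H0.


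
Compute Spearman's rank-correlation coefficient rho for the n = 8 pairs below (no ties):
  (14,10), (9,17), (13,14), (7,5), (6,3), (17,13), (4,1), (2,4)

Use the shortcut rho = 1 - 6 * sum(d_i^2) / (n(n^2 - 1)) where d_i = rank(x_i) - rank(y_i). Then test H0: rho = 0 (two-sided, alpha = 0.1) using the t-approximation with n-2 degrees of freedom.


Step 1: Rank x and y separately (midranks; no ties here).
rank(x): 14->7, 9->5, 13->6, 7->4, 6->3, 17->8, 4->2, 2->1
rank(y): 10->5, 17->8, 14->7, 5->4, 3->2, 13->6, 1->1, 4->3
Step 2: d_i = R_x(i) - R_y(i); compute d_i^2.
  (7-5)^2=4, (5-8)^2=9, (6-7)^2=1, (4-4)^2=0, (3-2)^2=1, (8-6)^2=4, (2-1)^2=1, (1-3)^2=4
sum(d^2) = 24.
Step 3: rho = 1 - 6*24 / (8*(8^2 - 1)) = 1 - 144/504 = 0.714286.
Step 4: Under H0, t = rho * sqrt((n-2)/(1-rho^2)) = 2.5000 ~ t(6).
Step 5: Two-sided p-value from the t-distribution with 6 df = 0.046528.
Step 6: alpha = 0.1. reject H0.

rho = 0.7143, p = 0.046528, reject H0 at alpha = 0.1.


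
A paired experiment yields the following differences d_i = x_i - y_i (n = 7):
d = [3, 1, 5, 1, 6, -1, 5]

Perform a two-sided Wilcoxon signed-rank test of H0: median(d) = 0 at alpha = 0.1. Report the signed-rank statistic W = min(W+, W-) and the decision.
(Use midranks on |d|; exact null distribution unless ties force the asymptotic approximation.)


Step 1: Drop any zero differences (none here) and take |d_i|.
|d| = [3, 1, 5, 1, 6, 1, 5]
Step 2: Midrank |d_i| (ties get averaged ranks).
ranks: |3|->4, |1|->2, |5|->5.5, |1|->2, |6|->7, |1|->2, |5|->5.5
Step 3: Attach original signs; sum ranks with positive sign and with negative sign.
W+ = 4 + 2 + 5.5 + 2 + 7 + 5.5 = 26
W- = 2 = 2
(Check: W+ + W- = 28 should equal n(n+1)/2 = 28.)
Step 4: Test statistic W = min(W+, W-) = 2.
Step 5: Ties in |d|, so use the tie-corrected normal approximation.
        E[W] = n(n+1)/4 = 7*8/4 = 14.
        Tie groups: |d|=1 (t=3), |d|=5 (t=2); sum(t^3 - t) = 30.
        Var[W] = n(n+1)(2n+1)/24 - sum(t^3-t)/48 = 840/24 - 30/48 = 34.375.
        z = (W - E[W]) / sqrt(Var[W]) = (2 - 14) / 5.8630 = -2.0467.
        Two-sided p = 2*Phi(z) = 0.040685.
Step 6: alpha = 0.1. reject H0.

W+ = 26, W- = 2, W = min = 2, p = 0.040685, reject H0.


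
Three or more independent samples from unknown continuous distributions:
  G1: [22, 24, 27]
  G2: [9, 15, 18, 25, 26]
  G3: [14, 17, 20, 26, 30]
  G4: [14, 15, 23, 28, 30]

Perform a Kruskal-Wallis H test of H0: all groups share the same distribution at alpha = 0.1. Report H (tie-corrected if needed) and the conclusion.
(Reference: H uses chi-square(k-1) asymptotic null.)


Step 1: Combine all N = 18 observations and assign midranks.
sorted (value, group, rank): (9,G2,1), (14,G3,2.5), (14,G4,2.5), (15,G2,4.5), (15,G4,4.5), (17,G3,6), (18,G2,7), (20,G3,8), (22,G1,9), (23,G4,10), (24,G1,11), (25,G2,12), (26,G2,13.5), (26,G3,13.5), (27,G1,15), (28,G4,16), (30,G3,17.5), (30,G4,17.5)
Step 2: Sum ranks within each group.
R_1 = 35 (n_1 = 3)
R_2 = 38 (n_2 = 5)
R_3 = 47.5 (n_3 = 5)
R_4 = 50.5 (n_4 = 5)
Step 3: H = 12/(N(N+1)) * sum(R_i^2/n_i) - 3(N+1)
     = 12/(18*19) * (35^2/3 + 38^2/5 + 47.5^2/5 + 50.5^2/5) - 3*19
     = 0.035088 * 1658.43 - 57
     = 1.190643.
Step 4: Ties present; correction factor C = 1 - 24/(18^3 - 18) = 0.995872. Corrected H = 1.190643 / 0.995872 = 1.195579.
Step 5: Under H0, H ~ chi^2(3); p-value = 0.754065.
Step 6: alpha = 0.1. fail to reject H0.

H = 1.1956, df = 3, p = 0.754065, fail to reject H0.


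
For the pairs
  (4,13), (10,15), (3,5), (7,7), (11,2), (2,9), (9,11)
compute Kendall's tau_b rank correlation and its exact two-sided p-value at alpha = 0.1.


Step 1: Enumerate the 21 unordered pairs (i,j) with i<j and classify each by sign(x_j-x_i) * sign(y_j-y_i).
  (1,2):dx=+6,dy=+2->C; (1,3):dx=-1,dy=-8->C; (1,4):dx=+3,dy=-6->D; (1,5):dx=+7,dy=-11->D
  (1,6):dx=-2,dy=-4->C; (1,7):dx=+5,dy=-2->D; (2,3):dx=-7,dy=-10->C; (2,4):dx=-3,dy=-8->C
  (2,5):dx=+1,dy=-13->D; (2,6):dx=-8,dy=-6->C; (2,7):dx=-1,dy=-4->C; (3,4):dx=+4,dy=+2->C
  (3,5):dx=+8,dy=-3->D; (3,6):dx=-1,dy=+4->D; (3,7):dx=+6,dy=+6->C; (4,5):dx=+4,dy=-5->D
  (4,6):dx=-5,dy=+2->D; (4,7):dx=+2,dy=+4->C; (5,6):dx=-9,dy=+7->D; (5,7):dx=-2,dy=+9->D
  (6,7):dx=+7,dy=+2->C
Step 2: C = 11, D = 10, total pairs = 21.
Step 3: tau = (C - D)/(n(n-1)/2) = (11 - 10)/21 = 0.047619.
Step 4: Exact two-sided p-value (enumerate n! = 5040 permutations of y under H0): p = 1.000000.
Step 5: alpha = 0.1. fail to reject H0.

tau_b = 0.0476 (C=11, D=10), p = 1.000000, fail to reject H0.


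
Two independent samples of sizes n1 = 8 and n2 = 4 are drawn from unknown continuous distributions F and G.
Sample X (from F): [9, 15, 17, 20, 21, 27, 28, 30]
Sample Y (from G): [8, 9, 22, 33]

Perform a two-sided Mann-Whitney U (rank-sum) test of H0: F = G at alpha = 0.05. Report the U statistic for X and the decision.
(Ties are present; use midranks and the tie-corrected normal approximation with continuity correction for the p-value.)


Step 1: Combine and sort all 12 observations; assign midranks.
sorted (value, group): (8,Y), (9,X), (9,Y), (15,X), (17,X), (20,X), (21,X), (22,Y), (27,X), (28,X), (30,X), (33,Y)
ranks: 8->1, 9->2.5, 9->2.5, 15->4, 17->5, 20->6, 21->7, 22->8, 27->9, 28->10, 30->11, 33->12
Step 2: Rank sum for X: R1 = 2.5 + 4 + 5 + 6 + 7 + 9 + 10 + 11 = 54.5.
Step 3: U_X = R1 - n1(n1+1)/2 = 54.5 - 8*9/2 = 54.5 - 36 = 18.5.
       U_Y = n1*n2 - U_X = 32 - 18.5 = 13.5.
Step 4: Ties are present, so use the tie-corrected normal approximation (with continuity correction) for the p-value.
Step 5: p-value = 0.733647; compare to alpha = 0.05. fail to reject H0.

U_X = 18.5, p = 0.733647, fail to reject H0 at alpha = 0.05.


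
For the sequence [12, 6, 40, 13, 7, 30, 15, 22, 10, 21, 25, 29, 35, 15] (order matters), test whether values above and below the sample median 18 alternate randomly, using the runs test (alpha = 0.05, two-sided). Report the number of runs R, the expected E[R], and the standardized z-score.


Step 1: Compute median = 18; label A = above, B = below.
Labels in order: BBABBABABAAAAB  (n_A = 7, n_B = 7)
Step 2: Count runs R = 9.
Step 3: Under H0 (random ordering), E[R] = 2*n_A*n_B/(n_A+n_B) + 1 = 2*7*7/14 + 1 = 8.0000.
        Var[R] = 2*n_A*n_B*(2*n_A*n_B - n_A - n_B) / ((n_A+n_B)^2 * (n_A+n_B-1)) = 8232/2548 = 3.2308.
        SD[R] = 1.7974.
Step 4: Continuity-corrected z = (R - 0.5 - E[R]) / SD[R] = (9 - 0.5 - 8.0000) / 1.7974 = 0.2782.
Step 5: Two-sided p-value via normal approximation = 2*(1 - Phi(|z|)) = 0.780879.
Step 6: alpha = 0.05. fail to reject H0.

R = 9, z = 0.2782, p = 0.780879, fail to reject H0.


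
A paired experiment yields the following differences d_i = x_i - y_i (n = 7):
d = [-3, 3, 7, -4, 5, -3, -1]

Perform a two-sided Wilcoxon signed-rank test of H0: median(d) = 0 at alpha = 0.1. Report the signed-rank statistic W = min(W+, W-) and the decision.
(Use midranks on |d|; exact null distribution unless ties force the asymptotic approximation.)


Step 1: Drop any zero differences (none here) and take |d_i|.
|d| = [3, 3, 7, 4, 5, 3, 1]
Step 2: Midrank |d_i| (ties get averaged ranks).
ranks: |3|->3, |3|->3, |7|->7, |4|->5, |5|->6, |3|->3, |1|->1
Step 3: Attach original signs; sum ranks with positive sign and with negative sign.
W+ = 3 + 7 + 6 = 16
W- = 3 + 5 + 3 + 1 = 12
(Check: W+ + W- = 28 should equal n(n+1)/2 = 28.)
Step 4: Test statistic W = min(W+, W-) = 12.
Step 5: Ties in |d|, so use the tie-corrected normal approximation.
        E[W] = n(n+1)/4 = 7*8/4 = 14.
        Tie groups: |d|=3 (t=3); sum(t^3 - t) = 24.
        Var[W] = n(n+1)(2n+1)/24 - sum(t^3-t)/48 = 840/24 - 24/48 = 34.5.
        z = (W - E[W]) / sqrt(Var[W]) = (12 - 14) / 5.8737 = -0.3405.
        Two-sided p = 2*Phi(z) = 0.733478.
Step 6: alpha = 0.1. fail to reject H0.

W+ = 16, W- = 12, W = min = 12, p = 0.733478, fail to reject H0.


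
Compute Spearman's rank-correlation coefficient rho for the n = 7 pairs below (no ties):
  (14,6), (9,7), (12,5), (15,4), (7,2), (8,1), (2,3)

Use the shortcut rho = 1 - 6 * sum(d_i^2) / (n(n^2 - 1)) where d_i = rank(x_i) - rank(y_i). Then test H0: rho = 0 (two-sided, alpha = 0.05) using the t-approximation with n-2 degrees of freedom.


Step 1: Rank x and y separately (midranks; no ties here).
rank(x): 14->6, 9->4, 12->5, 15->7, 7->2, 8->3, 2->1
rank(y): 6->6, 7->7, 5->5, 4->4, 2->2, 1->1, 3->3
Step 2: d_i = R_x(i) - R_y(i); compute d_i^2.
  (6-6)^2=0, (4-7)^2=9, (5-5)^2=0, (7-4)^2=9, (2-2)^2=0, (3-1)^2=4, (1-3)^2=4
sum(d^2) = 26.
Step 3: rho = 1 - 6*26 / (7*(7^2 - 1)) = 1 - 156/336 = 0.535714.
Step 4: Under H0, t = rho * sqrt((n-2)/(1-rho^2)) = 1.4186 ~ t(5).
Step 5: Two-sided p-value from the t-distribution with 5 df = 0.215217.
Step 6: alpha = 0.05. fail to reject H0.

rho = 0.5357, p = 0.215217, fail to reject H0 at alpha = 0.05.


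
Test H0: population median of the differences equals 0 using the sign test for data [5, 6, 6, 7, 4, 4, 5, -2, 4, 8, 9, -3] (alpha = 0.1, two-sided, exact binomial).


Step 1: Discard zero differences. Original n = 12; n_eff = number of nonzero differences = 12.
Nonzero differences (with sign): +5, +6, +6, +7, +4, +4, +5, -2, +4, +8, +9, -3
Step 2: Count signs: positive = 10, negative = 2.
Step 3: Under H0: P(positive) = 0.5, so the number of positives S ~ Bin(12, 0.5).
Step 4: Two-sided exact p-value = sum of Bin(12,0.5) probabilities at or below the observed probability = 0.038574.
Step 5: alpha = 0.1. reject H0.

n_eff = 12, pos = 10, neg = 2, p = 0.038574, reject H0.


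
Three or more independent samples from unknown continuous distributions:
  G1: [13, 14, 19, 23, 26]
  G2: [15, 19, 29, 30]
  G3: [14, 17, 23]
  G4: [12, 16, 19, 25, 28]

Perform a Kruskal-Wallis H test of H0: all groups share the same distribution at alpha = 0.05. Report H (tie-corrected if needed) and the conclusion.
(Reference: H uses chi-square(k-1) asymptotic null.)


Step 1: Combine all N = 17 observations and assign midranks.
sorted (value, group, rank): (12,G4,1), (13,G1,2), (14,G1,3.5), (14,G3,3.5), (15,G2,5), (16,G4,6), (17,G3,7), (19,G1,9), (19,G2,9), (19,G4,9), (23,G1,11.5), (23,G3,11.5), (25,G4,13), (26,G1,14), (28,G4,15), (29,G2,16), (30,G2,17)
Step 2: Sum ranks within each group.
R_1 = 40 (n_1 = 5)
R_2 = 47 (n_2 = 4)
R_3 = 22 (n_3 = 3)
R_4 = 44 (n_4 = 5)
Step 3: H = 12/(N(N+1)) * sum(R_i^2/n_i) - 3(N+1)
     = 12/(17*18) * (40^2/5 + 47^2/4 + 22^2/3 + 44^2/5) - 3*18
     = 0.039216 * 1420.78 - 54
     = 1.716993.
Step 4: Ties present; correction factor C = 1 - 36/(17^3 - 17) = 0.992647. Corrected H = 1.716993 / 0.992647 = 1.729712.
Step 5: Under H0, H ~ chi^2(3); p-value = 0.630348.
Step 6: alpha = 0.05. fail to reject H0.

H = 1.7297, df = 3, p = 0.630348, fail to reject H0.


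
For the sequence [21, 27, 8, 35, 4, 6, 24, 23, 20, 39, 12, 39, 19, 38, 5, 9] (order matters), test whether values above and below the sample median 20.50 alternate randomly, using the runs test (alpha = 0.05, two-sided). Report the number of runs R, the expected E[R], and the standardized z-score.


Step 1: Compute median = 20.50; label A = above, B = below.
Labels in order: AABABBAABABABABB  (n_A = 8, n_B = 8)
Step 2: Count runs R = 12.
Step 3: Under H0 (random ordering), E[R] = 2*n_A*n_B/(n_A+n_B) + 1 = 2*8*8/16 + 1 = 9.0000.
        Var[R] = 2*n_A*n_B*(2*n_A*n_B - n_A - n_B) / ((n_A+n_B)^2 * (n_A+n_B-1)) = 14336/3840 = 3.7333.
        SD[R] = 1.9322.
Step 4: Continuity-corrected z = (R - 0.5 - E[R]) / SD[R] = (12 - 0.5 - 9.0000) / 1.9322 = 1.2939.
Step 5: Two-sided p-value via normal approximation = 2*(1 - Phi(|z|)) = 0.195709.
Step 6: alpha = 0.05. fail to reject H0.

R = 12, z = 1.2939, p = 0.195709, fail to reject H0.


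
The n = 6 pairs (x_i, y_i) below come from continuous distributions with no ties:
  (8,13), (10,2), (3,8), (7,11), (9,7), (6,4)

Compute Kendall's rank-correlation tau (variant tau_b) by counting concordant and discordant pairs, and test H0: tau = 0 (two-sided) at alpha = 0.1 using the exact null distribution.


Step 1: Enumerate the 15 unordered pairs (i,j) with i<j and classify each by sign(x_j-x_i) * sign(y_j-y_i).
  (1,2):dx=+2,dy=-11->D; (1,3):dx=-5,dy=-5->C; (1,4):dx=-1,dy=-2->C; (1,5):dx=+1,dy=-6->D
  (1,6):dx=-2,dy=-9->C; (2,3):dx=-7,dy=+6->D; (2,4):dx=-3,dy=+9->D; (2,5):dx=-1,dy=+5->D
  (2,6):dx=-4,dy=+2->D; (3,4):dx=+4,dy=+3->C; (3,5):dx=+6,dy=-1->D; (3,6):dx=+3,dy=-4->D
  (4,5):dx=+2,dy=-4->D; (4,6):dx=-1,dy=-7->C; (5,6):dx=-3,dy=-3->C
Step 2: C = 6, D = 9, total pairs = 15.
Step 3: tau = (C - D)/(n(n-1)/2) = (6 - 9)/15 = -0.200000.
Step 4: Exact two-sided p-value (enumerate n! = 720 permutations of y under H0): p = 0.719444.
Step 5: alpha = 0.1. fail to reject H0.

tau_b = -0.2000 (C=6, D=9), p = 0.719444, fail to reject H0.


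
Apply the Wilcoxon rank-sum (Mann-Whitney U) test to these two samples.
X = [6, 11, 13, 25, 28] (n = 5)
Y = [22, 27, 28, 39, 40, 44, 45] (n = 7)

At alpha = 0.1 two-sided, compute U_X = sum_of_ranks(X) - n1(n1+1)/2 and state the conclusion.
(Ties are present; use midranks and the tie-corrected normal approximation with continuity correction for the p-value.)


Step 1: Combine and sort all 12 observations; assign midranks.
sorted (value, group): (6,X), (11,X), (13,X), (22,Y), (25,X), (27,Y), (28,X), (28,Y), (39,Y), (40,Y), (44,Y), (45,Y)
ranks: 6->1, 11->2, 13->3, 22->4, 25->5, 27->6, 28->7.5, 28->7.5, 39->9, 40->10, 44->11, 45->12
Step 2: Rank sum for X: R1 = 1 + 2 + 3 + 5 + 7.5 = 18.5.
Step 3: U_X = R1 - n1(n1+1)/2 = 18.5 - 5*6/2 = 18.5 - 15 = 3.5.
       U_Y = n1*n2 - U_X = 35 - 3.5 = 31.5.
Step 4: Ties are present, so use the tie-corrected normal approximation (with continuity correction) for the p-value.
Step 5: p-value = 0.028075; compare to alpha = 0.1. reject H0.

U_X = 3.5, p = 0.028075, reject H0 at alpha = 0.1.


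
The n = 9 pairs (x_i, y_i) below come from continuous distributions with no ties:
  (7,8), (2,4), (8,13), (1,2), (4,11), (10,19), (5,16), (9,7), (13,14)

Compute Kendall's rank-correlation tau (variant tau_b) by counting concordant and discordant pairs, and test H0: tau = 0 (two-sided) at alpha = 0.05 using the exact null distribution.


Step 1: Enumerate the 36 unordered pairs (i,j) with i<j and classify each by sign(x_j-x_i) * sign(y_j-y_i).
  (1,2):dx=-5,dy=-4->C; (1,3):dx=+1,dy=+5->C; (1,4):dx=-6,dy=-6->C; (1,5):dx=-3,dy=+3->D
  (1,6):dx=+3,dy=+11->C; (1,7):dx=-2,dy=+8->D; (1,8):dx=+2,dy=-1->D; (1,9):dx=+6,dy=+6->C
  (2,3):dx=+6,dy=+9->C; (2,4):dx=-1,dy=-2->C; (2,5):dx=+2,dy=+7->C; (2,6):dx=+8,dy=+15->C
  (2,7):dx=+3,dy=+12->C; (2,8):dx=+7,dy=+3->C; (2,9):dx=+11,dy=+10->C; (3,4):dx=-7,dy=-11->C
  (3,5):dx=-4,dy=-2->C; (3,6):dx=+2,dy=+6->C; (3,7):dx=-3,dy=+3->D; (3,8):dx=+1,dy=-6->D
  (3,9):dx=+5,dy=+1->C; (4,5):dx=+3,dy=+9->C; (4,6):dx=+9,dy=+17->C; (4,7):dx=+4,dy=+14->C
  (4,8):dx=+8,dy=+5->C; (4,9):dx=+12,dy=+12->C; (5,6):dx=+6,dy=+8->C; (5,7):dx=+1,dy=+5->C
  (5,8):dx=+5,dy=-4->D; (5,9):dx=+9,dy=+3->C; (6,7):dx=-5,dy=-3->C; (6,8):dx=-1,dy=-12->C
  (6,9):dx=+3,dy=-5->D; (7,8):dx=+4,dy=-9->D; (7,9):dx=+8,dy=-2->D; (8,9):dx=+4,dy=+7->C
Step 2: C = 27, D = 9, total pairs = 36.
Step 3: tau = (C - D)/(n(n-1)/2) = (27 - 9)/36 = 0.500000.
Step 4: Exact two-sided p-value (enumerate n! = 362880 permutations of y under H0): p = 0.075176.
Step 5: alpha = 0.05. fail to reject H0.

tau_b = 0.5000 (C=27, D=9), p = 0.075176, fail to reject H0.


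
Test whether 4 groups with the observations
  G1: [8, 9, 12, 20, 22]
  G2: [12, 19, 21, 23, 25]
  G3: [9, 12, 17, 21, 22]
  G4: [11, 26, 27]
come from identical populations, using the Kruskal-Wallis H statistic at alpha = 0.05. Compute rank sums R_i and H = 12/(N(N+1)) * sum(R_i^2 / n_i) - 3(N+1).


Step 1: Combine all N = 18 observations and assign midranks.
sorted (value, group, rank): (8,G1,1), (9,G1,2.5), (9,G3,2.5), (11,G4,4), (12,G1,6), (12,G2,6), (12,G3,6), (17,G3,8), (19,G2,9), (20,G1,10), (21,G2,11.5), (21,G3,11.5), (22,G1,13.5), (22,G3,13.5), (23,G2,15), (25,G2,16), (26,G4,17), (27,G4,18)
Step 2: Sum ranks within each group.
R_1 = 33 (n_1 = 5)
R_2 = 57.5 (n_2 = 5)
R_3 = 41.5 (n_3 = 5)
R_4 = 39 (n_4 = 3)
Step 3: H = 12/(N(N+1)) * sum(R_i^2/n_i) - 3(N+1)
     = 12/(18*19) * (33^2/5 + 57.5^2/5 + 41.5^2/5 + 39^2/3) - 3*19
     = 0.035088 * 1730.5 - 57
     = 3.719298.
Step 4: Ties present; correction factor C = 1 - 42/(18^3 - 18) = 0.992776. Corrected H = 3.719298 / 0.992776 = 3.746362.
Step 5: Under H0, H ~ chi^2(3); p-value = 0.290187.
Step 6: alpha = 0.05. fail to reject H0.

H = 3.7464, df = 3, p = 0.290187, fail to reject H0.


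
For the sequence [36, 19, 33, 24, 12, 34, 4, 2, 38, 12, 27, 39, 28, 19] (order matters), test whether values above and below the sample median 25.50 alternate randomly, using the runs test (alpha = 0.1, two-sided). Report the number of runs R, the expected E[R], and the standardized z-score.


Step 1: Compute median = 25.50; label A = above, B = below.
Labels in order: ABABBABBABAAAB  (n_A = 7, n_B = 7)
Step 2: Count runs R = 10.
Step 3: Under H0 (random ordering), E[R] = 2*n_A*n_B/(n_A+n_B) + 1 = 2*7*7/14 + 1 = 8.0000.
        Var[R] = 2*n_A*n_B*(2*n_A*n_B - n_A - n_B) / ((n_A+n_B)^2 * (n_A+n_B-1)) = 8232/2548 = 3.2308.
        SD[R] = 1.7974.
Step 4: Continuity-corrected z = (R - 0.5 - E[R]) / SD[R] = (10 - 0.5 - 8.0000) / 1.7974 = 0.8345.
Step 5: Two-sided p-value via normal approximation = 2*(1 - Phi(|z|)) = 0.403986.
Step 6: alpha = 0.1. fail to reject H0.

R = 10, z = 0.8345, p = 0.403986, fail to reject H0.


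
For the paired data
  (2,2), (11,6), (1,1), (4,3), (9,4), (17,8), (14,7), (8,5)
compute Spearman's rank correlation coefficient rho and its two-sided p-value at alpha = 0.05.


Step 1: Rank x and y separately (midranks; no ties here).
rank(x): 2->2, 11->6, 1->1, 4->3, 9->5, 17->8, 14->7, 8->4
rank(y): 2->2, 6->6, 1->1, 3->3, 4->4, 8->8, 7->7, 5->5
Step 2: d_i = R_x(i) - R_y(i); compute d_i^2.
  (2-2)^2=0, (6-6)^2=0, (1-1)^2=0, (3-3)^2=0, (5-4)^2=1, (8-8)^2=0, (7-7)^2=0, (4-5)^2=1
sum(d^2) = 2.
Step 3: rho = 1 - 6*2 / (8*(8^2 - 1)) = 1 - 12/504 = 0.976190.
Step 4: Under H0, t = rho * sqrt((n-2)/(1-rho^2)) = 11.0235 ~ t(6).
Step 5: Two-sided p-value from the t-distribution with 6 df = 0.000033.
Step 6: alpha = 0.05. reject H0.

rho = 0.9762, p = 0.000033, reject H0 at alpha = 0.05.


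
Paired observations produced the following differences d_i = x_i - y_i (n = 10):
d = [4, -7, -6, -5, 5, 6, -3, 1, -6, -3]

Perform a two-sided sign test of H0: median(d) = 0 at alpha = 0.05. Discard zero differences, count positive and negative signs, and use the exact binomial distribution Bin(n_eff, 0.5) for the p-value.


Step 1: Discard zero differences. Original n = 10; n_eff = number of nonzero differences = 10.
Nonzero differences (with sign): +4, -7, -6, -5, +5, +6, -3, +1, -6, -3
Step 2: Count signs: positive = 4, negative = 6.
Step 3: Under H0: P(positive) = 0.5, so the number of positives S ~ Bin(10, 0.5).
Step 4: Two-sided exact p-value = sum of Bin(10,0.5) probabilities at or below the observed probability = 0.753906.
Step 5: alpha = 0.05. fail to reject H0.

n_eff = 10, pos = 4, neg = 6, p = 0.753906, fail to reject H0.


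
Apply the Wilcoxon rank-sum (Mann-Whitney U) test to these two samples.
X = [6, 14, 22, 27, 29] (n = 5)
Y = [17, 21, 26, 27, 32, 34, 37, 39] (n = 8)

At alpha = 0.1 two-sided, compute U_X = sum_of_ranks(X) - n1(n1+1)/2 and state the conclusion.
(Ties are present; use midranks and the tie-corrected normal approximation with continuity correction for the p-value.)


Step 1: Combine and sort all 13 observations; assign midranks.
sorted (value, group): (6,X), (14,X), (17,Y), (21,Y), (22,X), (26,Y), (27,X), (27,Y), (29,X), (32,Y), (34,Y), (37,Y), (39,Y)
ranks: 6->1, 14->2, 17->3, 21->4, 22->5, 26->6, 27->7.5, 27->7.5, 29->9, 32->10, 34->11, 37->12, 39->13
Step 2: Rank sum for X: R1 = 1 + 2 + 5 + 7.5 + 9 = 24.5.
Step 3: U_X = R1 - n1(n1+1)/2 = 24.5 - 5*6/2 = 24.5 - 15 = 9.5.
       U_Y = n1*n2 - U_X = 40 - 9.5 = 30.5.
Step 4: Ties are present, so use the tie-corrected normal approximation (with continuity correction) for the p-value.
Step 5: p-value = 0.142685; compare to alpha = 0.1. fail to reject H0.

U_X = 9.5, p = 0.142685, fail to reject H0 at alpha = 0.1.


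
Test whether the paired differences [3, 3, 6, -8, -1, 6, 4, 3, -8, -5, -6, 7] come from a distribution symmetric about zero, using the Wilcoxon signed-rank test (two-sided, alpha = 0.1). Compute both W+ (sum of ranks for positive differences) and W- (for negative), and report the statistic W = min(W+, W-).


Step 1: Drop any zero differences (none here) and take |d_i|.
|d| = [3, 3, 6, 8, 1, 6, 4, 3, 8, 5, 6, 7]
Step 2: Midrank |d_i| (ties get averaged ranks).
ranks: |3|->3, |3|->3, |6|->8, |8|->11.5, |1|->1, |6|->8, |4|->5, |3|->3, |8|->11.5, |5|->6, |6|->8, |7|->10
Step 3: Attach original signs; sum ranks with positive sign and with negative sign.
W+ = 3 + 3 + 8 + 8 + 5 + 3 + 10 = 40
W- = 11.5 + 1 + 11.5 + 6 + 8 = 38
(Check: W+ + W- = 78 should equal n(n+1)/2 = 78.)
Step 4: Test statistic W = min(W+, W-) = 38.
Step 5: Ties in |d|, so use the tie-corrected normal approximation.
        E[W] = n(n+1)/4 = 12*13/4 = 39.
        Tie groups: |d|=3 (t=3), |d|=6 (t=3), |d|=8 (t=2); sum(t^3 - t) = 54.
        Var[W] = n(n+1)(2n+1)/24 - sum(t^3-t)/48 = 3900/24 - 54/48 = 161.375.
        z = (W - E[W]) / sqrt(Var[W]) = (38 - 39) / 12.7033 = -0.0787.
        Two-sided p = 2*Phi(z) = 0.937256.
Step 6: alpha = 0.1. fail to reject H0.

W+ = 40, W- = 38, W = min = 38, p = 0.937256, fail to reject H0.


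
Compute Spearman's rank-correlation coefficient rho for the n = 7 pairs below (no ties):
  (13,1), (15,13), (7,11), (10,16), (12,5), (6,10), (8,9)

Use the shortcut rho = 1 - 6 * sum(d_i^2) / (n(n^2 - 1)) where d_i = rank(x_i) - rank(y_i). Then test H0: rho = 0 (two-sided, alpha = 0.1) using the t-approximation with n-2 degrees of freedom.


Step 1: Rank x and y separately (midranks; no ties here).
rank(x): 13->6, 15->7, 7->2, 10->4, 12->5, 6->1, 8->3
rank(y): 1->1, 13->6, 11->5, 16->7, 5->2, 10->4, 9->3
Step 2: d_i = R_x(i) - R_y(i); compute d_i^2.
  (6-1)^2=25, (7-6)^2=1, (2-5)^2=9, (4-7)^2=9, (5-2)^2=9, (1-4)^2=9, (3-3)^2=0
sum(d^2) = 62.
Step 3: rho = 1 - 6*62 / (7*(7^2 - 1)) = 1 - 372/336 = -0.107143.
Step 4: Under H0, t = rho * sqrt((n-2)/(1-rho^2)) = -0.2410 ~ t(5).
Step 5: Two-sided p-value from the t-distribution with 5 df = 0.819151.
Step 6: alpha = 0.1. fail to reject H0.

rho = -0.1071, p = 0.819151, fail to reject H0 at alpha = 0.1.


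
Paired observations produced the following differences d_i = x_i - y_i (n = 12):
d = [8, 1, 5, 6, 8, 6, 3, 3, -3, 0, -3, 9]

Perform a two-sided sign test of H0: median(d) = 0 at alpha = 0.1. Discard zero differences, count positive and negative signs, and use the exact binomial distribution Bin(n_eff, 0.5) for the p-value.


Step 1: Discard zero differences. Original n = 12; n_eff = number of nonzero differences = 11.
Nonzero differences (with sign): +8, +1, +5, +6, +8, +6, +3, +3, -3, -3, +9
Step 2: Count signs: positive = 9, negative = 2.
Step 3: Under H0: P(positive) = 0.5, so the number of positives S ~ Bin(11, 0.5).
Step 4: Two-sided exact p-value = sum of Bin(11,0.5) probabilities at or below the observed probability = 0.065430.
Step 5: alpha = 0.1. reject H0.

n_eff = 11, pos = 9, neg = 2, p = 0.065430, reject H0.


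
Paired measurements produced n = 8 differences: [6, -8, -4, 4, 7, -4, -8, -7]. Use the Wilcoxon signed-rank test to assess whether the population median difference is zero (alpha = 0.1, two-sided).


Step 1: Drop any zero differences (none here) and take |d_i|.
|d| = [6, 8, 4, 4, 7, 4, 8, 7]
Step 2: Midrank |d_i| (ties get averaged ranks).
ranks: |6|->4, |8|->7.5, |4|->2, |4|->2, |7|->5.5, |4|->2, |8|->7.5, |7|->5.5
Step 3: Attach original signs; sum ranks with positive sign and with negative sign.
W+ = 4 + 2 + 5.5 = 11.5
W- = 7.5 + 2 + 2 + 7.5 + 5.5 = 24.5
(Check: W+ + W- = 36 should equal n(n+1)/2 = 36.)
Step 4: Test statistic W = min(W+, W-) = 11.5.
Step 5: Ties in |d|, so use the tie-corrected normal approximation.
        E[W] = n(n+1)/4 = 8*9/4 = 18.
        Tie groups: |d|=4 (t=3), |d|=7 (t=2), |d|=8 (t=2); sum(t^3 - t) = 36.
        Var[W] = n(n+1)(2n+1)/24 - sum(t^3-t)/48 = 1224/24 - 36/48 = 50.25.
        z = (W - E[W]) / sqrt(Var[W]) = (11.5 - 18) / 7.0887 = -0.9169.
        Two-sided p = 2*Phi(z) = 0.359169.
Step 6: alpha = 0.1. fail to reject H0.

W+ = 11.5, W- = 24.5, W = min = 11.5, p = 0.359169, fail to reject H0.


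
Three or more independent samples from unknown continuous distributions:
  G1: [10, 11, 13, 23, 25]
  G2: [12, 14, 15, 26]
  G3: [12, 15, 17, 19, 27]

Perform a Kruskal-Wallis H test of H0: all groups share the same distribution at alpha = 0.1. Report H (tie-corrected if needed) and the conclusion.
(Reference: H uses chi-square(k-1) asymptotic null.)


Step 1: Combine all N = 14 observations and assign midranks.
sorted (value, group, rank): (10,G1,1), (11,G1,2), (12,G2,3.5), (12,G3,3.5), (13,G1,5), (14,G2,6), (15,G2,7.5), (15,G3,7.5), (17,G3,9), (19,G3,10), (23,G1,11), (25,G1,12), (26,G2,13), (27,G3,14)
Step 2: Sum ranks within each group.
R_1 = 31 (n_1 = 5)
R_2 = 30 (n_2 = 4)
R_3 = 44 (n_3 = 5)
Step 3: H = 12/(N(N+1)) * sum(R_i^2/n_i) - 3(N+1)
     = 12/(14*15) * (31^2/5 + 30^2/4 + 44^2/5) - 3*15
     = 0.057143 * 804.4 - 45
     = 0.965714.
Step 4: Ties present; correction factor C = 1 - 12/(14^3 - 14) = 0.995604. Corrected H = 0.965714 / 0.995604 = 0.969978.
Step 5: Under H0, H ~ chi^2(2); p-value = 0.615704.
Step 6: alpha = 0.1. fail to reject H0.

H = 0.9700, df = 2, p = 0.615704, fail to reject H0.


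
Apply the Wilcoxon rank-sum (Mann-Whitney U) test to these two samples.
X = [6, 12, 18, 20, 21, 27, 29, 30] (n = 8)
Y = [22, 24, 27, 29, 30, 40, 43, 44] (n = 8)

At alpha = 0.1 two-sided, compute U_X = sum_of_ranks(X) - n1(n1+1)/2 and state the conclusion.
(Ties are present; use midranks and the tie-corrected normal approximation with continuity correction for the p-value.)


Step 1: Combine and sort all 16 observations; assign midranks.
sorted (value, group): (6,X), (12,X), (18,X), (20,X), (21,X), (22,Y), (24,Y), (27,X), (27,Y), (29,X), (29,Y), (30,X), (30,Y), (40,Y), (43,Y), (44,Y)
ranks: 6->1, 12->2, 18->3, 20->4, 21->5, 22->6, 24->7, 27->8.5, 27->8.5, 29->10.5, 29->10.5, 30->12.5, 30->12.5, 40->14, 43->15, 44->16
Step 2: Rank sum for X: R1 = 1 + 2 + 3 + 4 + 5 + 8.5 + 10.5 + 12.5 = 46.5.
Step 3: U_X = R1 - n1(n1+1)/2 = 46.5 - 8*9/2 = 46.5 - 36 = 10.5.
       U_Y = n1*n2 - U_X = 64 - 10.5 = 53.5.
Step 4: Ties are present, so use the tie-corrected normal approximation (with continuity correction) for the p-value.
Step 5: p-value = 0.027083; compare to alpha = 0.1. reject H0.

U_X = 10.5, p = 0.027083, reject H0 at alpha = 0.1.


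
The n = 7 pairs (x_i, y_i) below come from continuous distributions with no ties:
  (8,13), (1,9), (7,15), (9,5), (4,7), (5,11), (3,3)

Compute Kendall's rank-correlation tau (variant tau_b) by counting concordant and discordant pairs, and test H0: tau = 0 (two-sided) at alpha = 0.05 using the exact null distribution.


Step 1: Enumerate the 21 unordered pairs (i,j) with i<j and classify each by sign(x_j-x_i) * sign(y_j-y_i).
  (1,2):dx=-7,dy=-4->C; (1,3):dx=-1,dy=+2->D; (1,4):dx=+1,dy=-8->D; (1,5):dx=-4,dy=-6->C
  (1,6):dx=-3,dy=-2->C; (1,7):dx=-5,dy=-10->C; (2,3):dx=+6,dy=+6->C; (2,4):dx=+8,dy=-4->D
  (2,5):dx=+3,dy=-2->D; (2,6):dx=+4,dy=+2->C; (2,7):dx=+2,dy=-6->D; (3,4):dx=+2,dy=-10->D
  (3,5):dx=-3,dy=-8->C; (3,6):dx=-2,dy=-4->C; (3,7):dx=-4,dy=-12->C; (4,5):dx=-5,dy=+2->D
  (4,6):dx=-4,dy=+6->D; (4,7):dx=-6,dy=-2->C; (5,6):dx=+1,dy=+4->C; (5,7):dx=-1,dy=-4->C
  (6,7):dx=-2,dy=-8->C
Step 2: C = 13, D = 8, total pairs = 21.
Step 3: tau = (C - D)/(n(n-1)/2) = (13 - 8)/21 = 0.238095.
Step 4: Exact two-sided p-value (enumerate n! = 5040 permutations of y under H0): p = 0.561905.
Step 5: alpha = 0.05. fail to reject H0.

tau_b = 0.2381 (C=13, D=8), p = 0.561905, fail to reject H0.


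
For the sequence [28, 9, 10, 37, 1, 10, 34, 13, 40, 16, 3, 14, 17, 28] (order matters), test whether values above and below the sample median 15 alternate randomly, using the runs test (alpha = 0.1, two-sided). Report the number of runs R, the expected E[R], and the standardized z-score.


Step 1: Compute median = 15; label A = above, B = below.
Labels in order: ABBABBABAABBAA  (n_A = 7, n_B = 7)
Step 2: Count runs R = 9.
Step 3: Under H0 (random ordering), E[R] = 2*n_A*n_B/(n_A+n_B) + 1 = 2*7*7/14 + 1 = 8.0000.
        Var[R] = 2*n_A*n_B*(2*n_A*n_B - n_A - n_B) / ((n_A+n_B)^2 * (n_A+n_B-1)) = 8232/2548 = 3.2308.
        SD[R] = 1.7974.
Step 4: Continuity-corrected z = (R - 0.5 - E[R]) / SD[R] = (9 - 0.5 - 8.0000) / 1.7974 = 0.2782.
Step 5: Two-sided p-value via normal approximation = 2*(1 - Phi(|z|)) = 0.780879.
Step 6: alpha = 0.1. fail to reject H0.

R = 9, z = 0.2782, p = 0.780879, fail to reject H0.


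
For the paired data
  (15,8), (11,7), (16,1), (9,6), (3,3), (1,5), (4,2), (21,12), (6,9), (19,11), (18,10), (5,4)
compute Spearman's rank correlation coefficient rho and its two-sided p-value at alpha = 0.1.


Step 1: Rank x and y separately (midranks; no ties here).
rank(x): 15->8, 11->7, 16->9, 9->6, 3->2, 1->1, 4->3, 21->12, 6->5, 19->11, 18->10, 5->4
rank(y): 8->8, 7->7, 1->1, 6->6, 3->3, 5->5, 2->2, 12->12, 9->9, 11->11, 10->10, 4->4
Step 2: d_i = R_x(i) - R_y(i); compute d_i^2.
  (8-8)^2=0, (7-7)^2=0, (9-1)^2=64, (6-6)^2=0, (2-3)^2=1, (1-5)^2=16, (3-2)^2=1, (12-12)^2=0, (5-9)^2=16, (11-11)^2=0, (10-10)^2=0, (4-4)^2=0
sum(d^2) = 98.
Step 3: rho = 1 - 6*98 / (12*(12^2 - 1)) = 1 - 588/1716 = 0.657343.
Step 4: Under H0, t = rho * sqrt((n-2)/(1-rho^2)) = 2.7584 ~ t(10).
Step 5: Two-sided p-value from the t-distribution with 10 df = 0.020185.
Step 6: alpha = 0.1. reject H0.

rho = 0.6573, p = 0.020185, reject H0 at alpha = 0.1.


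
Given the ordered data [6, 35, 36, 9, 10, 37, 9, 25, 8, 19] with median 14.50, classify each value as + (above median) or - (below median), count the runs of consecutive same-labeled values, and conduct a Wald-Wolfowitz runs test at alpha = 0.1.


Step 1: Compute median = 14.50; label A = above, B = below.
Labels in order: BAABBABABA  (n_A = 5, n_B = 5)
Step 2: Count runs R = 8.
Step 3: Under H0 (random ordering), E[R] = 2*n_A*n_B/(n_A+n_B) + 1 = 2*5*5/10 + 1 = 6.0000.
        Var[R] = 2*n_A*n_B*(2*n_A*n_B - n_A - n_B) / ((n_A+n_B)^2 * (n_A+n_B-1)) = 2000/900 = 2.2222.
        SD[R] = 1.4907.
Step 4: Continuity-corrected z = (R - 0.5 - E[R]) / SD[R] = (8 - 0.5 - 6.0000) / 1.4907 = 1.0062.
Step 5: Two-sided p-value via normal approximation = 2*(1 - Phi(|z|)) = 0.314305.
Step 6: alpha = 0.1. fail to reject H0.

R = 8, z = 1.0062, p = 0.314305, fail to reject H0.
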